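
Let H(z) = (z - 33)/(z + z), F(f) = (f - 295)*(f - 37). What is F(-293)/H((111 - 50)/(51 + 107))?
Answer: -23672880/5153 ≈ -4594.0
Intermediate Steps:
F(f) = (-295 + f)*(-37 + f)
H(z) = (-33 + z)/(2*z) (H(z) = (-33 + z)/((2*z)) = (-33 + z)*(1/(2*z)) = (-33 + z)/(2*z))
F(-293)/H((111 - 50)/(51 + 107)) = (10915 + (-293)² - 332*(-293))/(((-33 + (111 - 50)/(51 + 107))/(2*(((111 - 50)/(51 + 107)))))) = (10915 + 85849 + 97276)/(((-33 + 61/158)/(2*((61/158))))) = 194040/(((-33 + 61*(1/158))/(2*((61*(1/158)))))) = 194040/(((-33 + 61/158)/(2*(61/158)))) = 194040/(((½)*(158/61)*(-5153/158))) = 194040/(-5153/122) = 194040*(-122/5153) = -23672880/5153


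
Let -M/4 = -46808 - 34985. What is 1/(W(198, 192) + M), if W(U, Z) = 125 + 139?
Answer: 1/327436 ≈ 3.0540e-6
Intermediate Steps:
W(U, Z) = 264
M = 327172 (M = -4*(-46808 - 34985) = -4*(-81793) = 327172)
1/(W(198, 192) + M) = 1/(264 + 327172) = 1/327436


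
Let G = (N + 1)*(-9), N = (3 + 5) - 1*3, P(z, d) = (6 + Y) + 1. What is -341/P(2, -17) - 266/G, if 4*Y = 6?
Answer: -16153/459 ≈ -35.192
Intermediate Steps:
Y = 3/2 (Y = (¼)*6 = 3/2 ≈ 1.5000)
P(z, d) = 17/2 (P(z, d) = (6 + 3/2) + 1 = 15/2 + 1 = 17/2)
N = 5 (N = 8 - 3 = 5)
G = -54 (G = (5 + 1)*(-9) = 6*(-9) = -54)
-341/P(2, -17) - 266/G = -341/17/2 - 266/(-54) = -341*2/17 - 266*(-1/54) = -682/17 + 133/27 = -16153/459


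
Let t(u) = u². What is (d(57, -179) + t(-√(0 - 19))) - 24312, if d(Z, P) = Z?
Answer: -24274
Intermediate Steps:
(d(57, -179) + t(-√(0 - 19))) - 24312 = (57 + (-√(0 - 19))²) - 24312 = (57 + (-√(-19))²) - 24312 = (57 + (-I*√19)²) - 24312 = (57 - 19) - 24312 = 38 - 24312 = -24274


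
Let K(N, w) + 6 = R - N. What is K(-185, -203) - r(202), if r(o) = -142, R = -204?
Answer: 117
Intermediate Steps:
K(N, w) = -210 - N (K(N, w) = -6 + (-204 - N) = -210 - N)
K(-185, -203) - r(202) = (-210 - 1*(-185)) - 1*(-142) = (-210 + 185) + 142 = -25 + 142 = 117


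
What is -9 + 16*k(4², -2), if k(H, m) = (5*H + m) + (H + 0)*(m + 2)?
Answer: 1239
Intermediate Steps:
k(H, m) = m + 5*H + H*(2 + m) (k(H, m) = (m + 5*H) + H*(2 + m) = m + 5*H + H*(2 + m))
-9 + 16*k(4², -2) = -9 + 16*(-2 + 7*4² + 4²*(-2)) = -9 + 16*(-2 + 7*16 + 16*(-2)) = -9 + 16*(-2 + 112 - 32) = -9 + 16*78 = -9 + 1248 = 1239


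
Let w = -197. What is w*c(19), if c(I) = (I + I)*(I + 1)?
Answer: -149720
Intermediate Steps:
c(I) = 2*I*(1 + I) (c(I) = (2*I)*(1 + I) = 2*I*(1 + I))
w*c(19) = -394*19*(1 + 19) = -394*19*20 = -197*760 = -149720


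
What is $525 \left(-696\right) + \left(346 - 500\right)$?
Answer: $-365554$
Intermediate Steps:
$525 \left(-696\right) + \left(346 - 500\right) = -365400 - 154 = -365554$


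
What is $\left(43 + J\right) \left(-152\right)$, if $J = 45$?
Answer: $-13376$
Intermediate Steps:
$\left(43 + J\right) \left(-152\right) = \left(43 + 45\right) \left(-152\right) = 88 \left(-152\right) = -13376$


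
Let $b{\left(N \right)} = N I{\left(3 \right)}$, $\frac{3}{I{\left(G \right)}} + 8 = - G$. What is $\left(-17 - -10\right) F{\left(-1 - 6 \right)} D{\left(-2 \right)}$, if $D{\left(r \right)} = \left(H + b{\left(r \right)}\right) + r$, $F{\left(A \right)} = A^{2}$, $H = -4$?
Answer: $\frac{20580}{11} \approx 1870.9$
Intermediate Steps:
$I{\left(G \right)} = \frac{3}{-8 - G}$
$b{\left(N \right)} = - \frac{3 N}{11}$ ($b{\left(N \right)} = N \left(- \frac{3}{8 + 3}\right) = N \left(- \frac{3}{11}\right) = - \frac{3 N}{11}$)
$D{\left(r \right)} = -4 + \frac{8 r}{11}$ ($D{\left(r \right)} = \left(-4 - \frac{3 r}{11}\right) + r = -4 + \frac{8 r}{11}$)
$\left(-17 - -10\right) F{\left(-1 - 6 \right)} D{\left(-2 \right)} = \left(-17 - -10\right) \left(-1 - 6\right)^{2} \left(-4 + \frac{8}{11} \left(-2\right)\right) = \left(-17 + 10\right) \left(-1 - 6\right)^{2} \left(-4 - \frac{16}{11}\right) = - 7 \left(-7\right)^{2} \left(- \frac{60}{11}\right) = \left(-7\right) 49 \left(- \frac{60}{11}\right) = \left(-343\right) \left(- \frac{60}{11}\right) = \frac{20580}{11}$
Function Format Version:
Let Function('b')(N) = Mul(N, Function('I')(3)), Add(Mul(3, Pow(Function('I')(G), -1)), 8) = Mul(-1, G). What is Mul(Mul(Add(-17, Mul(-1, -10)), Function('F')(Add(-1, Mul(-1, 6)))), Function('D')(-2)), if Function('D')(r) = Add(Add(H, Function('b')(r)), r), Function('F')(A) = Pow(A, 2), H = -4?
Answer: Rational(20580, 11) ≈ 1870.9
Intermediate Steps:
Function('I')(G) = Mul(3, Pow(Add(-8, Mul(-1, G)), -1))
Function('b')(N) = Mul(Rational(-3, 11), N) (Function('b')(N) = Mul(N, Mul(-3, Pow(Add(8, 3), -1))) = Mul(N, Mul(-3, Pow(11, -1))) = Mul(N, Mul(-3, Rational(1, 11))) = Mul(N, Rational(-3, 11)) = Mul(Rational(-3, 11), N))
Function('D')(r) = Add(-4, Mul(Rational(8, 11), r)) (Function('D')(r) = Add(Add(-4, Mul(Rational(-3, 11), r)), r) = Add(-4, Mul(Rational(8, 11), r)))
Mul(Mul(Add(-17, Mul(-1, -10)), Function('F')(Add(-1, Mul(-1, 6)))), Function('D')(-2)) = Mul(Mul(Add(-17, Mul(-1, -10)), Pow(Add(-1, Mul(-1, 6)), 2)), Add(-4, Mul(Rational(8, 11), -2))) = Mul(Mul(Add(-17, 10), Pow(Add(-1, -6), 2)), Add(-4, Rational(-16, 11))) = Mul(Mul(-7, Pow(-7, 2)), Rational(-60, 11)) = Mul(Mul(-7, 49), Rational(-60, 11)) = Mul(-343, Rational(-60, 11)) = Rational(20580, 11)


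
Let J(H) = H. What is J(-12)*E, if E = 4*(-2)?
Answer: 96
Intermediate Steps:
E = -8
J(-12)*E = -12*(-8) = 96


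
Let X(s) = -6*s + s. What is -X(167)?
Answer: 835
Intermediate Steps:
X(s) = -5*s
-X(167) = -(-5)*167 = -1*(-835) = 835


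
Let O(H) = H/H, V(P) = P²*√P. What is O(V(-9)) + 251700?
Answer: 251701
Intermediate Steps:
V(P) = P^(5/2)
O(H) = 1
O(V(-9)) + 251700 = 1 + 251700 = 251701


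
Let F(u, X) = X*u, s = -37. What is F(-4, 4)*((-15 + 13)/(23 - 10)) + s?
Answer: -449/13 ≈ -34.538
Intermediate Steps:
F(-4, 4)*((-15 + 13)/(23 - 10)) + s = (4*(-4))*((-15 + 13)/(23 - 10)) - 37 = -(-32)/13 - 37 = -16*(-2/13) - 37 = 32/13 - 37 = -449/13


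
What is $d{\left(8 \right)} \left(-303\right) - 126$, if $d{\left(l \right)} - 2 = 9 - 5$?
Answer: $-1944$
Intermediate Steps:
$d{\left(l \right)} = 6$ ($d{\left(l \right)} = 2 + \left(9 - 5\right) = 2 + 4 = 6$)
$d{\left(8 \right)} \left(-303\right) - 126 = 6 \left(-303\right) - 126 = -1818 - 126 = -1944$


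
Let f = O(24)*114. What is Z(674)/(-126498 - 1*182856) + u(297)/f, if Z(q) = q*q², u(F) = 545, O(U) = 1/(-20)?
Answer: -1063241926/979621 ≈ -1085.4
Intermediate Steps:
O(U) = -1/20
Z(q) = q³
f = -57/10 (f = -1/20*114 = -57/10 ≈ -5.7000)
Z(674)/(-126498 - 1*182856) + u(297)/f = 674³/(-126498 - 1*182856) + 545/(-57/10) = 306182024/(-126498 - 182856) + 545*(-10/57) = 306182024/(-309354) - 5450/57 = 306182024*(-1/309354) - 5450/57 = -153091012/154677 - 5450/57 = -1063241926/979621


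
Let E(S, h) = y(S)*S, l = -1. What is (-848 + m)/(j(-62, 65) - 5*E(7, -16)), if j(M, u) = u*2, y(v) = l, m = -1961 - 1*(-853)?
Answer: -652/55 ≈ -11.855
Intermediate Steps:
m = -1108 (m = -1961 + 853 = -1108)
y(v) = -1
j(M, u) = 2*u
E(S, h) = -S
(-848 + m)/(j(-62, 65) - 5*E(7, -16)) = (-848 - 1108)/(2*65 - (-5)*7) = -1956/(130 - 5*(-7)) = -1956/(130 + 35) = -1956/165 = -1956*1/165 = -652/55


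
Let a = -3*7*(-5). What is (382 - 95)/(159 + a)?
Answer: 287/264 ≈ 1.0871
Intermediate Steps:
a = 105 (a = -21*(-5) = 105)
(382 - 95)/(159 + a) = (382 - 95)/(159 + 105) = 287/264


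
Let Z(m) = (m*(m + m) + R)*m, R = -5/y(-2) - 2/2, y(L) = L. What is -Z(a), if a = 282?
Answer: -44851959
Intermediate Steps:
R = 3/2 (R = -5/(-2) - 2/2 = -5*(-½) - 2*½ = 5/2 - 1 = 3/2 ≈ 1.5000)
Z(m) = m*(3/2 + 2*m²) (Z(m) = (m*(m + m) + 3/2)*m = (m*(2*m) + 3/2)*m = (2*m² + 3/2)*m = (3/2 + 2*m²)*m = m*(3/2 + 2*m²))
-Z(a) = -282*(3 + 4*282²)/2 = -282*(3 + 4*79524)/2 = -282*(3 + 318096)/2 = -282*318099/2 = -1*44851959 = -44851959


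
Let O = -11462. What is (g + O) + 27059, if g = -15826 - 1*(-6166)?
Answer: 5937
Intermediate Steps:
g = -9660 (g = -15826 + 6166 = -9660)
(g + O) + 27059 = (-9660 - 11462) + 27059 = -21122 + 27059 = 5937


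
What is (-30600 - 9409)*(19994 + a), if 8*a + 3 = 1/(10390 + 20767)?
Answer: -99693045769473/124628 ≈ -7.9993e+8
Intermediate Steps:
a = -46735/124628 (a = -3/8 + 1/(8*(10390 + 20767)) = -3/8 + (⅛)/31157 = -3/8 + (⅛)*(1/31157) = -3/8 + 1/249256 = -46735/124628 ≈ -0.37500)
(-30600 - 9409)*(19994 + a) = (-30600 - 9409)*(19994 - 46735/124628) = -40009*2491765497/124628 = -99693045769473/124628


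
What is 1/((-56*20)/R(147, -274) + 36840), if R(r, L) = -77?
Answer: 11/405400 ≈ 2.7134e-5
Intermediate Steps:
1/((-56*20)/R(147, -274) + 36840) = 1/(-56*20/(-77) + 36840) = 1/(-1120*(-1/77) + 36840) = 1/(160/11 + 36840) = 1/(405400/11) = 11/405400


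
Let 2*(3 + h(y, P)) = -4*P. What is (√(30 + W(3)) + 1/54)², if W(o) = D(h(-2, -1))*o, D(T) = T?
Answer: 78733/2916 + √3/9 ≈ 27.193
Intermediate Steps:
h(y, P) = -3 - 2*P (h(y, P) = -3 + (-4*P)/2 = -3 - 2*P)
W(o) = -o (W(o) = (-3 - 2*(-1))*o = (-3 + 2)*o = -o)
(√(30 + W(3)) + 1/54)² = (√(30 - 1*3) + 1/54)² = (√(30 - 3) + 1/54)² = (√27 + 1/54)² = (3*√3 + 1/54)² = (1/54 + 3*√3)²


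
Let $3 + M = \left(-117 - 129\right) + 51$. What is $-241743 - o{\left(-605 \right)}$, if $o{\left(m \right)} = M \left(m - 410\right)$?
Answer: $-442713$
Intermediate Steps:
$M = -198$ ($M = -3 + \left(\left(-117 - 129\right) + 51\right) = -3 + \left(-246 + 51\right) = -3 - 195 = -198$)
$o{\left(m \right)} = 81180 - 198 m$ ($o{\left(m \right)} = - 198 \left(m - 410\right) = - 198 \left(-410 + m\right) = 81180 - 198 m$)
$-241743 - o{\left(-605 \right)} = -241743 - \left(81180 - -119790\right) = -241743 - \left(81180 + 119790\right) = -241743 - 200970 = -442713$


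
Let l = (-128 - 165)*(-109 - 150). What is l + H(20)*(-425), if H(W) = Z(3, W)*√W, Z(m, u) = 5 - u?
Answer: 75887 + 12750*√5 ≈ 1.0440e+5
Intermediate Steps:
H(W) = √W*(5 - W) (H(W) = (5 - W)*√W = √W*(5 - W))
l = 75887 (l = -293*(-259) = 75887)
l + H(20)*(-425) = 75887 + (√20*(5 - 1*20))*(-425) = 75887 + ((2*√5)*(5 - 20))*(-425) = 75887 + ((2*√5)*(-15))*(-425) = 75887 - 30*√5*(-425) = 75887 + 12750*√5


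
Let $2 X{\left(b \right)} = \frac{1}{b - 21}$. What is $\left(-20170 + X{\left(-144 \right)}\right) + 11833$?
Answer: $- \frac{2751211}{330} \approx -8337.0$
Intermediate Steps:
$X{\left(b \right)} = \frac{1}{2 \left(-21 + b\right)}$ ($X{\left(b \right)} = \frac{1}{2 \left(b - 21\right)} = \frac{1}{2 \left(-21 + b\right)}$)
$\left(-20170 + X{\left(-144 \right)}\right) + 11833 = \left(-20170 + \frac{1}{2 \left(-21 - 144\right)}\right) + 11833 = \left(-20170 + \frac{1}{2 \left(-165\right)}\right) + 11833 = \left(-20170 + \frac{1}{2} \left(- \frac{1}{165}\right)\right) + 11833 = \left(-20170 - \frac{1}{330}\right) + 11833 = - \frac{6656101}{330} + 11833 = - \frac{2751211}{330}$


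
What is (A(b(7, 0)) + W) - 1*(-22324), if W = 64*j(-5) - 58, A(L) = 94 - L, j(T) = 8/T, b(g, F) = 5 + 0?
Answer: 111263/5 ≈ 22253.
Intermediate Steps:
b(g, F) = 5
W = -802/5 (W = 64*(8/(-5)) - 58 = 64*(8*(-⅕)) - 58 = 64*(-8/5) - 58 = -512/5 - 58 = -802/5 ≈ -160.40)
(A(b(7, 0)) + W) - 1*(-22324) = ((94 - 1*5) - 802/5) - 1*(-22324) = ((94 - 5) - 802/5) + 22324 = (89 - 802/5) + 22324 = -357/5 + 22324 = 111263/5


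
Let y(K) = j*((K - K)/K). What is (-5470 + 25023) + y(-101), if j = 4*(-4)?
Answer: 19553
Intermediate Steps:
j = -16
y(K) = 0 (y(K) = -16*(K - K)/K = -0/K = -16*0 = 0)
(-5470 + 25023) + y(-101) = (-5470 + 25023) + 0 = 19553 + 0 = 19553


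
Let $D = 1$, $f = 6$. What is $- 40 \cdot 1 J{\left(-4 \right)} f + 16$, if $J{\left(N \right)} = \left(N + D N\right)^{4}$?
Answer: $-983024$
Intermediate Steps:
$J{\left(N \right)} = 16 N^{4}$ ($J{\left(N \right)} = \left(N + 1 N\right)^{4} = \left(N + N\right)^{4} = \left(2 N\right)^{4} = 16 N^{4}$)
$- 40 \cdot 1 J{\left(-4 \right)} f + 16 = - 40 \cdot 1 \cdot 16 \left(-4\right)^{4} \cdot 6 + 16 = - 40 \cdot 1 \cdot 16 \cdot 256 \cdot 6 + 16 = - 40 \cdot 1 \cdot 4096 \cdot 6 + 16 = - 40 \cdot 4096 \cdot 6 + 16 = \left(-40\right) 24576 + 16 = -983040 + 16 = -983024$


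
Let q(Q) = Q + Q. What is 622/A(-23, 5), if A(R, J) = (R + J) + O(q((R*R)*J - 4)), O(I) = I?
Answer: 311/2632 ≈ 0.11816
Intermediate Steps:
q(Q) = 2*Q
A(R, J) = -8 + J + R + 2*J*R**2 (A(R, J) = (R + J) + 2*((R*R)*J - 4) = (J + R) + 2*(R**2*J - 4) = (J + R) + 2*(J*R**2 - 4) = (J + R) + 2*(-4 + J*R**2) = (J + R) + (-8 + 2*J*R**2) = -8 + J + R + 2*J*R**2)
622/A(-23, 5) = 622/(-8 + 5 - 23 + 2*5*(-23)**2) = 622/(-8 + 5 - 23 + 2*5*529) = 622/(-8 + 5 - 23 + 5290) = 622/5264 = 622*(1/5264) = 311/2632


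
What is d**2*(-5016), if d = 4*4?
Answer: -1284096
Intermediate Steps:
d = 16
d**2*(-5016) = 16**2*(-5016) = 256*(-5016) = -1284096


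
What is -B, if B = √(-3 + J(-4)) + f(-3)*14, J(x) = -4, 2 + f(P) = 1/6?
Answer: 77/3 - I*√7 ≈ 25.667 - 2.6458*I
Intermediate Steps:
f(P) = -11/6 (f(P) = -2 + 1/6 = -2 + ⅙ = -11/6)
B = -77/3 + I*√7 (B = √(-3 - 4) - 11/6*14 = √(-7) - 77/3 = I*√7 - 77/3 = -77/3 + I*√7 ≈ -25.667 + 2.6458*I)
-B = -(-77/3 + I*√7) = 77/3 - I*√7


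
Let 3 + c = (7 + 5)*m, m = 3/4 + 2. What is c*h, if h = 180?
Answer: 5400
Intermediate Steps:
m = 11/4 (m = 3*(¼) + 2 = ¾ + 2 = 11/4 ≈ 2.7500)
c = 30 (c = -3 + (7 + 5)*(11/4) = -3 + 12*(11/4) = -3 + 33 = 30)
c*h = 30*180 = 5400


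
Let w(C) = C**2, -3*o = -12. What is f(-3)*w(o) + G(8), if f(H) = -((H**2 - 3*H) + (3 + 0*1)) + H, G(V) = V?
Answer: -376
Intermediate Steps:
o = 4 (o = -1/3*(-12) = 4)
f(H) = -3 - H**2 + 4*H (f(H) = -((H**2 - 3*H) + (3 + 0)) + H = -((H**2 - 3*H) + 3) + H = -(3 + H**2 - 3*H) + H = (-3 - H**2 + 3*H) + H = -3 - H**2 + 4*H)
f(-3)*w(o) + G(8) = (-3 - 1*(-3)**2 + 4*(-3))*4**2 + 8 = (-3 - 1*9 - 12)*16 + 8 = (-3 - 9 - 12)*16 + 8 = -24*16 + 8 = -384 + 8 = -376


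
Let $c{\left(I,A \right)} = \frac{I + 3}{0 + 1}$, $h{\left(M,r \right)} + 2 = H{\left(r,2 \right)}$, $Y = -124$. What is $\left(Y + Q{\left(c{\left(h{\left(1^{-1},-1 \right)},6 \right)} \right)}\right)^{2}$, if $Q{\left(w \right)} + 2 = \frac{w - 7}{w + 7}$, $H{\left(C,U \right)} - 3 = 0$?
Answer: $\frac{1929321}{121} \approx 15945.0$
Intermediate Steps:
$H{\left(C,U \right)} = 3$ ($H{\left(C,U \right)} = 3 + 0 = 3$)
$h{\left(M,r \right)} = 1$ ($h{\left(M,r \right)} = -2 + 3 = 1$)
$c{\left(I,A \right)} = 3 + I$ ($c{\left(I,A \right)} = \frac{3 + I}{1} = \left(3 + I\right) 1 = 3 + I$)
$Q{\left(w \right)} = -2 + \frac{-7 + w}{7 + w}$ ($Q{\left(w \right)} = -2 + \frac{w - 7}{w + 7} = -2 + \frac{-7 + w}{7 + w}$)
$\left(Y + Q{\left(c{\left(h{\left(1^{-1},-1 \right)},6 \right)} \right)}\right)^{2} = \left(-124 + \frac{-21 - \left(3 + 1\right)}{7 + \left(3 + 1\right)}\right)^{2} = \left(-124 + \frac{-21 - 4}{7 + 4}\right)^{2} = \left(-124 + \frac{-21 - 4}{11}\right)^{2} = \left(-124 + \frac{1}{11} \left(-25\right)\right)^{2} = \left(-124 - \frac{25}{11}\right)^{2} = \left(- \frac{1389}{11}\right)^{2} = \frac{1929321}{121}$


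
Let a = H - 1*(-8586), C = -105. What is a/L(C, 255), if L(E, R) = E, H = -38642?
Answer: 30056/105 ≈ 286.25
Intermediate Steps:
a = -30056 (a = -38642 - 1*(-8586) = -38642 + 8586 = -30056)
a/L(C, 255) = -30056/(-105) = -30056*(-1/105) = 30056/105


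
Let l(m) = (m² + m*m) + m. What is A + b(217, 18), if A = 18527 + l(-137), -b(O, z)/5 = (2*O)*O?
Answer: -414962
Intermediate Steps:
b(O, z) = -10*O² (b(O, z) = -5*2*O*O = -10*O²)
l(m) = m + 2*m² (l(m) = (m² + m²) + m = 2*m² + m = m + 2*m²)
A = 55928 (A = 18527 - 137*(1 + 2*(-137)) = 18527 - 137*(1 - 274) = 18527 - 137*(-273) = 18527 + 37401 = 55928)
A + b(217, 18) = 55928 - 10*217² = 55928 - 10*47089 = 55928 - 470890 = -414962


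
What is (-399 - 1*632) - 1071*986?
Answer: -1057037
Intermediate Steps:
(-399 - 1*632) - 1071*986 = (-399 - 632) - 1056006 = -1031 - 1056006 = -1057037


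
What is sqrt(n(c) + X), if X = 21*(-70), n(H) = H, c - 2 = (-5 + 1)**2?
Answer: 22*I*sqrt(3) ≈ 38.105*I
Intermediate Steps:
c = 18 (c = 2 + (-5 + 1)**2 = 2 + (-4)**2 = 2 + 16 = 18)
X = -1470
sqrt(n(c) + X) = sqrt(18 - 1470) = sqrt(-1452) = 22*I*sqrt(3)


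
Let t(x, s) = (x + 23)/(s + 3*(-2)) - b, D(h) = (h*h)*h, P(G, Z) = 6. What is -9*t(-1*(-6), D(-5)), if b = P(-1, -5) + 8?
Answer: 16767/131 ≈ 127.99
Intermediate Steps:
D(h) = h³ (D(h) = h²*h = h³)
b = 14 (b = 6 + 8 = 14)
t(x, s) = -14 + (23 + x)/(-6 + s) (t(x, s) = (x + 23)/(s + 3*(-2)) - 1*14 = (23 + x)/(s - 6) - 14 = (23 + x)/(-6 + s) - 14 = -14 + (23 + x)/(-6 + s))
-9*t(-1*(-6), D(-5)) = -9*(107 - 1*(-6) - 14*(-5)³)/(-6 + (-5)³) = -9*(107 + 6 - 14*(-125))/(-6 - 125) = -9*(107 + 6 + 1750)/(-131) = -(-9)*1863/131 = -9*(-1863/131) = 16767/131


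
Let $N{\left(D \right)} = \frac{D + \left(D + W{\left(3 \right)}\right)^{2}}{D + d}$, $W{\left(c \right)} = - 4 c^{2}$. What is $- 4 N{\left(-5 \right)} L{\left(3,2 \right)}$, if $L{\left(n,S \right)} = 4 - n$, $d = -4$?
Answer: $\frac{6704}{9} \approx 744.89$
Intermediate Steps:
$N{\left(D \right)} = \frac{D + \left(-36 + D\right)^{2}}{-4 + D}$ ($N{\left(D \right)} = \frac{D + \left(D - 4 \cdot 3^{2}\right)^{2}}{D - 4} = \frac{D + \left(D - 36\right)^{2}}{-4 + D} = \frac{D + \left(-36 + D\right)^{2}}{-4 + D}$)
$- 4 N{\left(-5 \right)} L{\left(3,2 \right)} = - 4 \frac{-5 + \left(-36 - 5\right)^{2}}{-4 - 5} \left(4 - 3\right) = - 4 \frac{-5 + \left(-41\right)^{2}}{-9} \left(4 - 3\right) = - 4 \left(- \frac{-5 + 1681}{9}\right) 1 = - 4 \left(\left(- \frac{1}{9}\right) 1676\right) 1 = \left(-4\right) \left(- \frac{1676}{9}\right) 1 = \frac{6704}{9} \cdot 1 = \frac{6704}{9}$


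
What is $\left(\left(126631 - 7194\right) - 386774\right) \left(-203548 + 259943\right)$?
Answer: $-15076470115$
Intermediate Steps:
$\left(\left(126631 - 7194\right) - 386774\right) \left(-203548 + 259943\right) = \left(\left(126631 - 7194\right) - 386774\right) 56395 = \left(119437 - 386774\right) 56395 = \left(-267337\right) 56395 = -15076470115$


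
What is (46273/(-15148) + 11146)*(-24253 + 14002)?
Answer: -1730300477085/15148 ≈ -1.1423e+8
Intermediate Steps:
(46273/(-15148) + 11146)*(-24253 + 14002) = (46273*(-1/15148) + 11146)*(-10251) = (-46273/15148 + 11146)*(-10251) = (168793335/15148)*(-10251) = -1730300477085/15148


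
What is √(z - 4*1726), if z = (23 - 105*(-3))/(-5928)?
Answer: 35*I*√73245/114 ≈ 83.091*I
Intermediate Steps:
z = -13/228 (z = (23 + 315)*(-1/5928) = 338*(-1/5928) = -13/228 ≈ -0.057018)
√(z - 4*1726) = √(-13/228 - 4*1726) = √(-13/228 - 6904) = √(-1574125/228) = 35*I*√73245/114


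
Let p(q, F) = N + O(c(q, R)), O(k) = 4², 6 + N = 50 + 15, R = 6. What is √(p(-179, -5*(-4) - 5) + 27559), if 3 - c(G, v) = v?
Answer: √27634 ≈ 166.23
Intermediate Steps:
c(G, v) = 3 - v
N = 59 (N = -6 + (50 + 15) = -6 + 65 = 59)
O(k) = 16
p(q, F) = 75 (p(q, F) = 59 + 16 = 75)
√(p(-179, -5*(-4) - 5) + 27559) = √(75 + 27559) = √27634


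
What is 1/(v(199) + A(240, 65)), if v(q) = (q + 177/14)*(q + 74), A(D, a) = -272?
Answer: 2/115013 ≈ 1.7389e-5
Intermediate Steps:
v(q) = (74 + q)*(177/14 + q) (v(q) = (q + 177*(1/14))*(74 + q) = (q + 177/14)*(74 + q) = (177/14 + q)*(74 + q) = (74 + q)*(177/14 + q))
1/(v(199) + A(240, 65)) = 1/((6549/7 + 199² + (1213/14)*199) - 272) = 1/((6549/7 + 39601 + 241387/14) - 272) = 1/(115557/2 - 272) = 1/(115013/2) = 2/115013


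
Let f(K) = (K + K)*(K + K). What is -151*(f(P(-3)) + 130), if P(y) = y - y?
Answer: -19630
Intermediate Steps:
P(y) = 0
f(K) = 4*K² (f(K) = (2*K)*(2*K) = 4*K²)
-151*(f(P(-3)) + 130) = -151*(4*0² + 130) = -151*(4*0 + 130) = -151*(0 + 130) = -151*130 = -19630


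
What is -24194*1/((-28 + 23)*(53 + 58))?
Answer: 24194/555 ≈ 43.593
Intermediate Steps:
-24194*1/((-28 + 23)*(53 + 58)) = -24194/(111*(-5)) = -24194/(-555) = -24194*(-1/555) = 24194/555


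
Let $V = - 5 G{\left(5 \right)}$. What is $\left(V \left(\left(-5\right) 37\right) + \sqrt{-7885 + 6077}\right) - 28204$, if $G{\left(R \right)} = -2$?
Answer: $-30054 + 4 i \sqrt{113} \approx -30054.0 + 42.521 i$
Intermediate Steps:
$V = 10$ ($V = \left(-5\right) \left(-2\right) = 10$)
$\left(V \left(\left(-5\right) 37\right) + \sqrt{-7885 + 6077}\right) - 28204 = \left(10 \left(\left(-5\right) 37\right) + \sqrt{-7885 + 6077}\right) - 28204 = \left(10 \left(-185\right) + \sqrt{-1808}\right) - 28204 = \left(-1850 + 4 i \sqrt{113}\right) - 28204 = -30054 + 4 i \sqrt{113}$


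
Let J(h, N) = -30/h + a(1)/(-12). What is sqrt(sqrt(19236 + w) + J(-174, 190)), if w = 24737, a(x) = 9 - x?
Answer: sqrt(-3741 + 7569*sqrt(43973))/87 ≈ 14.464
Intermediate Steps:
J(h, N) = -2/3 - 30/h (J(h, N) = -30/h + (9 - 1*1)/(-12) = -30/h + (9 - 1)*(-1/12) = -30/h + 8*(-1/12) = -30/h - 2/3 = -2/3 - 30/h)
sqrt(sqrt(19236 + w) + J(-174, 190)) = sqrt(sqrt(19236 + 24737) + (-2/3 - 30/(-174))) = sqrt(sqrt(43973) + (-2/3 - 30*(-1/174))) = sqrt(sqrt(43973) + (-2/3 + 5/29)) = sqrt(sqrt(43973) - 43/87) = sqrt(-43/87 + sqrt(43973))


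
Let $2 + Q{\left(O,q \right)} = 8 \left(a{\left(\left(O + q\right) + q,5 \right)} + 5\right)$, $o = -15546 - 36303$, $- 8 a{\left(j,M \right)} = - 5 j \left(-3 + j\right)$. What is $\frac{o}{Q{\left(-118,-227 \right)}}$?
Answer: $- \frac{7407}{234934} \approx -0.031528$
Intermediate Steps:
$a{\left(j,M \right)} = \frac{5 j \left(-3 + j\right)}{8}$ ($a{\left(j,M \right)} = - \frac{- 5 j \left(-3 + j\right)}{8} = - \frac{\left(-5\right) j \left(-3 + j\right)}{8} = \frac{5 j \left(-3 + j\right)}{8}$)
$o = -51849$ ($o = -15546 - 36303 = -51849$)
$Q{\left(O,q \right)} = 38 + 5 \left(O + 2 q\right) \left(-3 + O + 2 q\right)$ ($Q{\left(O,q \right)} = -2 + 8 \left(\frac{5 \left(\left(O + q\right) + q\right) \left(-3 + \left(\left(O + q\right) + q\right)\right)}{8} + 5\right) = -2 + 8 \left(\frac{5 \left(O + 2 q\right) \left(-3 + \left(O + 2 q\right)\right)}{8} + 5\right) = -2 + 8 \left(\frac{5 \left(O + 2 q\right) \left(-3 + O + 2 q\right)}{8} + 5\right) = -2 + 8 \left(5 + \frac{5 \left(O + 2 q\right) \left(-3 + O + 2 q\right)}{8}\right) = -2 + \left(40 + 5 \left(O + 2 q\right) \left(-3 + O + 2 q\right)\right) = 38 + 5 \left(O + 2 q\right) \left(-3 + O + 2 q\right)$)
$\frac{o}{Q{\left(-118,-227 \right)}} = - \frac{51849}{38 + 5 \left(-118 + 2 \left(-227\right)\right) \left(-3 - 118 + 2 \left(-227\right)\right)} = - \frac{51849}{38 + 5 \left(-118 - 454\right) \left(-3 - 118 - 454\right)} = - \frac{51849}{38 + 5 \left(-572\right) \left(-575\right)} = - \frac{51849}{38 + 1644500} = - \frac{51849}{1644538} = \left(-51849\right) \frac{1}{1644538} = - \frac{7407}{234934}$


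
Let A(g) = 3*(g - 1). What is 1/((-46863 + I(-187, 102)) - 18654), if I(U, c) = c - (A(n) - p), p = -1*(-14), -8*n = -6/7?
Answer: -28/1831153 ≈ -1.5291e-5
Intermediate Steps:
n = 3/28 (n = -(-3)/(4*7) = -⅛*(-6/7) = 3/28 ≈ 0.10714)
p = 14
A(g) = -3 + 3*g (A(g) = 3*(-1 + g) = -3 + 3*g)
I(U, c) = 467/28 + c (I(U, c) = c - ((-3 + 3*(3/28)) - 1*14) = c - ((-3 + 9/28) - 14) = c - (-75/28 - 14) = c - 1*(-467/28) = c + 467/28 = 467/28 + c)
1/((-46863 + I(-187, 102)) - 18654) = 1/((-46863 + (467/28 + 102)) - 18654) = 1/((-46863 + 3323/28) - 18654) = 1/(-1308841/28 - 18654) = 1/(-1831153/28) = -28/1831153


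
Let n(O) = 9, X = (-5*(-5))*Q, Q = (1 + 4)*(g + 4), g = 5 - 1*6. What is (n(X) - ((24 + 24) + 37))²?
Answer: 5776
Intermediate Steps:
g = -1 (g = 5 - 6 = -1)
Q = 15 (Q = (1 + 4)*(-1 + 4) = 5*3 = 15)
X = 375 (X = -5*(-5)*15 = 25*15 = 375)
(n(X) - ((24 + 24) + 37))² = (9 - ((24 + 24) + 37))² = (9 - (48 + 37))² = (9 - 1*85)² = (9 - 85)² = (-76)² = 5776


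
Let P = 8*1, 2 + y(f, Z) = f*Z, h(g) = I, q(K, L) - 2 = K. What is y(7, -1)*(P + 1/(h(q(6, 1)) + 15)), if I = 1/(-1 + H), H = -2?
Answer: -3195/44 ≈ -72.614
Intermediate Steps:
I = -1/3 (I = 1/(-1 - 2) = 1/(-3) = -1/3 ≈ -0.33333)
q(K, L) = 2 + K
h(g) = -1/3
y(f, Z) = -2 + Z*f (y(f, Z) = -2 + f*Z = -2 + Z*f)
P = 8
y(7, -1)*(P + 1/(h(q(6, 1)) + 15)) = (-2 - 1*7)*(8 + 1/(-1/3 + 15)) = (-2 - 7)*(8 + 1/(44/3)) = -9*(8 + 3/44) = -9*355/44 = -3195/44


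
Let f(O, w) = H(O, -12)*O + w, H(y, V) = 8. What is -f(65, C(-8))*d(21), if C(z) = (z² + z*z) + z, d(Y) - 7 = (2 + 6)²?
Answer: -45440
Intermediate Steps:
d(Y) = 71 (d(Y) = 7 + (2 + 6)² = 7 + 8² = 7 + 64 = 71)
C(z) = z + 2*z² (C(z) = (z² + z²) + z = 2*z² + z = z + 2*z²)
f(O, w) = w + 8*O (f(O, w) = 8*O + w = w + 8*O)
-f(65, C(-8))*d(21) = -(-8*(1 + 2*(-8)) + 8*65)*71 = -(-8*(1 - 16) + 520)*71 = -(-8*(-15) + 520)*71 = -(120 + 520)*71 = -640*71 = -1*45440 = -45440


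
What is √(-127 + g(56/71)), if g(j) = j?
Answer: I*√636231/71 ≈ 11.234*I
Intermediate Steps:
√(-127 + g(56/71)) = √(-127 + 56/71) = √(-8961/71) = I*√636231/71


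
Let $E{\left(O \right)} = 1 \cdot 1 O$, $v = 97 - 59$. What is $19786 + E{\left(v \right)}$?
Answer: $19824$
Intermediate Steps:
$v = 38$
$E{\left(O \right)} = O$ ($E{\left(O \right)} = 1 O = O$)
$19786 + E{\left(v \right)} = 19786 + 38 = 19824$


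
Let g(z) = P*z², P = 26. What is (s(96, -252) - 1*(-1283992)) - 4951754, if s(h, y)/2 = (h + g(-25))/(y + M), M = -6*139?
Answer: -1991611112/543 ≈ -3.6678e+6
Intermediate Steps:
M = -834
g(z) = 26*z²
s(h, y) = 2*(16250 + h)/(-834 + y) (s(h, y) = 2*((h + 26*(-25)²)/(y - 834)) = 2*((h + 26*625)/(-834 + y)) = 2*((h + 16250)/(-834 + y)) = 2*((16250 + h)/(-834 + y)) = 2*(16250 + h)/(-834 + y))
(s(96, -252) - 1*(-1283992)) - 4951754 = (2*(16250 + 96)/(-834 - 252) - 1*(-1283992)) - 4951754 = (2*16346/(-1086) + 1283992) - 4951754 = (2*(-1/1086)*16346 + 1283992) - 4951754 = (-16346/543 + 1283992) - 4951754 = 697191310/543 - 4951754 = -1991611112/543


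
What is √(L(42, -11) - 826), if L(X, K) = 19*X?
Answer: 2*I*√7 ≈ 5.2915*I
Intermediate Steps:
√(L(42, -11) - 826) = √(19*42 - 826) = √(798 - 826) = √(-28) = 2*I*√7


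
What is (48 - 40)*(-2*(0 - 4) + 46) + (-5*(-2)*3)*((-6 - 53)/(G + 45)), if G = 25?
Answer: 2847/7 ≈ 406.71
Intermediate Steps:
(48 - 40)*(-2*(0 - 4) + 46) + (-5*(-2)*3)*((-6 - 53)/(G + 45)) = (48 - 40)*(-2*(0 - 4) + 46) + (-5*(-2)*3)*((-6 - 53)/(25 + 45)) = 8*(-2*(-4) + 46) + (10*3)*(-59/70) = 8*(8 + 46) + 30*(-59*1/70) = 8*54 + 30*(-59/70) = 432 - 177/7 = 2847/7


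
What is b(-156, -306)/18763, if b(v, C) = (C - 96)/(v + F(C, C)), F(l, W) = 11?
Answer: 402/2720635 ≈ 0.00014776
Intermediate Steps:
b(v, C) = (-96 + C)/(11 + v) (b(v, C) = (C - 96)/(v + 11) = (-96 + C)/(11 + v))
b(-156, -306)/18763 = ((-96 - 306)/(11 - 156))/18763 = (-402/(-145))*(1/18763) = -1/145*(-402)*(1/18763) = (402/145)*(1/18763) = 402/2720635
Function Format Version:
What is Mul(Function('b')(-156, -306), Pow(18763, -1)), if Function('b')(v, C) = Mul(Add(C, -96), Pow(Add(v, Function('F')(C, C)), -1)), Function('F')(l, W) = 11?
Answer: Rational(402, 2720635) ≈ 0.00014776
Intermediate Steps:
Function('b')(v, C) = Mul(Pow(Add(11, v), -1), Add(-96, C)) (Function('b')(v, C) = Mul(Add(C, -96), Pow(Add(v, 11), -1)) = Mul(Add(-96, C), Pow(Add(11, v), -1)) = Mul(Pow(Add(11, v), -1), Add(-96, C)))
Mul(Function('b')(-156, -306), Pow(18763, -1)) = Mul(Mul(Pow(Add(11, -156), -1), Add(-96, -306)), Pow(18763, -1)) = Mul(Mul(Pow(-145, -1), -402), Rational(1, 18763)) = Mul(Mul(Rational(-1, 145), -402), Rational(1, 18763)) = Mul(Rational(402, 145), Rational(1, 18763)) = Rational(402, 2720635)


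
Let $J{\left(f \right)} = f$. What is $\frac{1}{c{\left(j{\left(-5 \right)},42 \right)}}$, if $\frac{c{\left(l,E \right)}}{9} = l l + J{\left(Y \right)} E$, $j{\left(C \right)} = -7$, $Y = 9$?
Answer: $\frac{1}{3843} \approx 0.00026021$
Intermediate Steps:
$c{\left(l,E \right)} = 9 l^{2} + 81 E$ ($c{\left(l,E \right)} = 9 \left(l l + 9 E\right) = 9 \left(l^{2} + 9 E\right) = 9 l^{2} + 81 E$)
$\frac{1}{c{\left(j{\left(-5 \right)},42 \right)}} = \frac{1}{9 \left(-7\right)^{2} + 81 \cdot 42} = \frac{1}{9 \cdot 49 + 3402} = \frac{1}{441 + 3402} = \frac{1}{3843}$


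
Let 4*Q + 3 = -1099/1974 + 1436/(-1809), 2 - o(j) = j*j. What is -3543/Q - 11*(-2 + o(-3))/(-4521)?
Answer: 330152972565/101351641 ≈ 3257.5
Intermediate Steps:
o(j) = 2 - j² (o(j) = 2 - j*j = 2 - j²)
Q = -739793/680184 (Q = -¾ + (-1099/1974 + 1436/(-1809))/4 = -¾ + (-1099*1/1974 + 1436*(-1/1809))/4 = -¾ + (-157/282 - 1436/1809)/4 = -¾ + (¼)*(-229655/170046) = -¾ - 229655/680184 = -739793/680184 ≈ -1.0876)
-3543/Q - 11*(-2 + o(-3))/(-4521) = -3543/(-739793/680184) - 11*(-2 + (2 - 1*(-3)²))/(-4521) = -3543*(-680184/739793) - 11*(-2 + (2 - 1*9))*(-1/4521) = 2409891912/739793 - 11*(-2 + (2 - 9))*(-1/4521) = 2409891912/739793 - 11*(-2 - 7)*(-1/4521) = 2409891912/739793 - 11*(-9)*(-1/4521) = 2409891912/739793 + 99*(-1/4521) = 2409891912/739793 - 3/137 = 330152972565/101351641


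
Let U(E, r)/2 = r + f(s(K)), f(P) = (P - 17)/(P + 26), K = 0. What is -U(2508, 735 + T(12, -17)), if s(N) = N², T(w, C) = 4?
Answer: -19197/13 ≈ -1476.7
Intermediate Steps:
f(P) = (-17 + P)/(26 + P)
U(E, r) = -17/13 + 2*r (U(E, r) = 2*(r + (-17 + 0²)/(26 + 0²)) = 2*(r + (-17 + 0)/(26 + 0)) = 2*(r - 17/26) = 2*(-17/26 + r) = -17/13 + 2*r)
-U(2508, 735 + T(12, -17)) = -(-17/13 + 2*(735 + 4)) = -(-17/13 + 2*739) = -(-17/13 + 1478) = -1*19197/13 = -19197/13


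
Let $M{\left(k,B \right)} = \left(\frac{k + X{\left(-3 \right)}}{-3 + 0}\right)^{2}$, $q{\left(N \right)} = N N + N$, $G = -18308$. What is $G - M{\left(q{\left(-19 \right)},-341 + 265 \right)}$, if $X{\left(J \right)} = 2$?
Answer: $- \frac{283108}{9} \approx -31456.0$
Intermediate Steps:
$q{\left(N \right)} = N + N^{2}$ ($q{\left(N \right)} = N^{2} + N = N + N^{2}$)
$M{\left(k,B \right)} = \left(- \frac{2}{3} - \frac{k}{3}\right)^{2}$ ($M{\left(k,B \right)} = \left(\frac{k + 2}{-3 + 0}\right)^{2} = \left(\frac{2 + k}{-3}\right)^{2} = \left(\left(2 + k\right) \left(- \frac{1}{3}\right)\right)^{2} = \left(- \frac{2}{3} - \frac{k}{3}\right)^{2}$)
$G - M{\left(q{\left(-19 \right)},-341 + 265 \right)} = -18308 - \frac{\left(2 - 19 \left(1 - 19\right)\right)^{2}}{9} = -18308 - \frac{\left(2 - -342\right)^{2}}{9} = -18308 - \frac{\left(2 + 342\right)^{2}}{9} = -18308 - \frac{344^{2}}{9} = -18308 - \frac{1}{9} \cdot 118336 = -18308 - \frac{118336}{9} = - \frac{283108}{9}$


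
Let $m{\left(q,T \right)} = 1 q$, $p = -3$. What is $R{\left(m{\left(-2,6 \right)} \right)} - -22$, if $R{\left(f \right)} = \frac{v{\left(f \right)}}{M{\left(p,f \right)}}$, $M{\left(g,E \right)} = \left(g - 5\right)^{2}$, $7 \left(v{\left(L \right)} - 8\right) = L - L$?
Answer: $\frac{177}{8} \approx 22.125$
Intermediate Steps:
$v{\left(L \right)} = 8$ ($v{\left(L \right)} = 8 + \frac{L - L}{7} = 8 + \frac{1}{7} \cdot 0 = 8 + 0 = 8$)
$M{\left(g,E \right)} = \left(-5 + g\right)^{2}$
$m{\left(q,T \right)} = q$
$R{\left(f \right)} = \frac{1}{8}$ ($R{\left(f \right)} = \frac{8}{\left(-5 - 3\right)^{2}} = \frac{8}{\left(-8\right)^{2}} = \frac{8}{64} = 8 \cdot \frac{1}{64} = \frac{1}{8}$)
$R{\left(m{\left(-2,6 \right)} \right)} - -22 = \frac{1}{8} - -22 = \frac{1}{8} + 22 = \frac{177}{8}$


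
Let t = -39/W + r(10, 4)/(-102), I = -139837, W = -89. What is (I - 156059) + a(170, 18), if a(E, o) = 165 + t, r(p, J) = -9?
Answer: -894880413/3026 ≈ -2.9573e+5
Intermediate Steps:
t = 1593/3026 (t = -39/(-89) - 9/(-102) = -39*(-1/89) - 9*(-1/102) = 39/89 + 3/34 = 1593/3026 ≈ 0.52644)
a(E, o) = 500883/3026 (a(E, o) = 165 + 1593/3026 = 500883/3026)
(I - 156059) + a(170, 18) = (-139837 - 156059) + 500883/3026 = -295896 + 500883/3026 = -894880413/3026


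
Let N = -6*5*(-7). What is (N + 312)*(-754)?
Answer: -393588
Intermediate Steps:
N = 210 (N = -30*(-7) = 210)
(N + 312)*(-754) = (210 + 312)*(-754) = 522*(-754) = -393588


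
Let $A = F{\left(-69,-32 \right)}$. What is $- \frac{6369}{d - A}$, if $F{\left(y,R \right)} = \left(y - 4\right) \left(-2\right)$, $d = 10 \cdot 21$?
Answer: $- \frac{6369}{64} \approx -99.516$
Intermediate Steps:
$d = 210$
$F{\left(y,R \right)} = 8 - 2 y$ ($F{\left(y,R \right)} = \left(-4 + y\right) \left(-2\right) = 8 - 2 y$)
$A = 146$ ($A = 8 - -138 = 8 + 138 = 146$)
$- \frac{6369}{d - A} = - \frac{6369}{210 - 146} = - \frac{6369}{64}$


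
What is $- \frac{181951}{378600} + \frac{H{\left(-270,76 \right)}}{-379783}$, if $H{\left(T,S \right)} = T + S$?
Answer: $- \frac{69028448233}{143785843800} \approx -0.48008$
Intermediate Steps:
$H{\left(T,S \right)} = S + T$
$- \frac{181951}{378600} + \frac{H{\left(-270,76 \right)}}{-379783} = - \frac{181951}{378600} + \frac{76 - 270}{-379783} = \left(-181951\right) \frac{1}{378600} - - \frac{194}{379783} = - \frac{181951}{378600} + \frac{194}{379783} = - \frac{69028448233}{143785843800}$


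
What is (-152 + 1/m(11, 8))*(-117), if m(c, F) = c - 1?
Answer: 177723/10 ≈ 17772.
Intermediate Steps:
m(c, F) = -1 + c
(-152 + 1/m(11, 8))*(-117) = (-152 + 1/(-1 + 11))*(-117) = (-152 + 1/10)*(-117) = -1519/10*(-117) = 177723/10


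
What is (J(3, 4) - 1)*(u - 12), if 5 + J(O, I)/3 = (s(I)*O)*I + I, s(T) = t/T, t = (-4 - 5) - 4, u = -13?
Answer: 3025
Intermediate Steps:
t = -13 (t = -9 - 4 = -13)
s(T) = -13/T
J(O, I) = -15 - 39*O + 3*I (J(O, I) = -15 + 3*(((-13/I)*O)*I + I) = -15 + 3*((-13*O/I)*I + I) = -15 + 3*(-13*O + I) = -15 + 3*(I - 13*O) = -15 + (-39*O + 3*I) = -15 - 39*O + 3*I)
(J(3, 4) - 1)*(u - 12) = ((-15 - 39*3 + 3*4) - 1)*(-13 - 12) = ((-15 - 117 + 12) - 1)*(-25) = (-120 - 1)*(-25) = -121*(-25) = 3025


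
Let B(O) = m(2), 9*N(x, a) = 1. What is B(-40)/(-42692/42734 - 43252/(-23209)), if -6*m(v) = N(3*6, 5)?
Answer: -495906703/23152293180 ≈ -0.021419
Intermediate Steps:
N(x, a) = ⅑ (N(x, a) = (⅑)*1 = ⅑)
m(v) = -1/54 (m(v) = -⅙*⅑ = -1/54)
B(O) = -1/54
B(-40)/(-42692/42734 - 43252/(-23209)) = -1/(54*(-42692/42734 - 43252/(-23209))) = -1/(54*(-42692*1/42734 - 43252*(-1/23209))) = -1/(54*(-21346/21367 + 43252/23209)) = -1/(54*428746170/495906703) = -1/54*495906703/428746170 = -495906703/23152293180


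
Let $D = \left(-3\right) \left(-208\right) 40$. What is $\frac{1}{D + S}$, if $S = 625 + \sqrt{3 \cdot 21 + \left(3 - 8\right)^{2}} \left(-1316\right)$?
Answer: $\frac{3655}{71741271} + \frac{376 \sqrt{22}}{71741271} \approx 7.553 \cdot 10^{-5}$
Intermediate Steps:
$D = 24960$ ($D = 624 \cdot 40 = 24960$)
$S = 625 - 2632 \sqrt{22}$ ($S = 625 + \sqrt{63 + \left(-5\right)^{2}} \left(-1316\right) = 625 + \sqrt{63 + 25} \left(-1316\right) = 625 + \sqrt{88} \left(-1316\right) = 625 + 2 \sqrt{22} \left(-1316\right) = 625 - 2632 \sqrt{22} \approx -11720.0$)
$\frac{1}{D + S} = \frac{1}{24960 + \left(625 - 2632 \sqrt{22}\right)} = \frac{1}{25585 - 2632 \sqrt{22}}$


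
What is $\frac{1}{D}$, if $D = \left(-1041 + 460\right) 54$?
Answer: $- \frac{1}{31374} \approx -3.1874 \cdot 10^{-5}$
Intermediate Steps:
$D = -31374$ ($D = \left(-581\right) 54 = -31374$)
$\frac{1}{D} = \frac{1}{-31374} = - \frac{1}{31374}$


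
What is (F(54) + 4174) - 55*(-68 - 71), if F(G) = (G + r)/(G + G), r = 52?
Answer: 638279/54 ≈ 11820.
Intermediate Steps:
F(G) = (52 + G)/(2*G) (F(G) = (G + 52)/(G + G) = (52 + G)/((2*G)) = (52 + G)*(1/(2*G)) = (52 + G)/(2*G))
(F(54) + 4174) - 55*(-68 - 71) = ((½)*(52 + 54)/54 + 4174) - 55*(-68 - 71) = ((½)*(1/54)*106 + 4174) - 55*(-139) = (53/54 + 4174) + 7645 = 225449/54 + 7645 = 638279/54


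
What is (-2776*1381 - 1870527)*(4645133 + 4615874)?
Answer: -52826478692281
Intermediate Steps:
(-2776*1381 - 1870527)*(4645133 + 4615874) = (-3833656 - 1870527)*9261007 = -5704183*9261007 = -52826478692281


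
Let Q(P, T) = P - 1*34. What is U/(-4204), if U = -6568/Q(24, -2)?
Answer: -821/5255 ≈ -0.15623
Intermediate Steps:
Q(P, T) = -34 + P (Q(P, T) = P - 34 = -34 + P)
U = 3284/5 (U = -6568/(-34 + 24) = -6568/(-10) = -6568*(-⅒) = 3284/5 ≈ 656.80)
U/(-4204) = (3284/5)/(-4204) = (3284/5)*(-1/4204) = -821/5255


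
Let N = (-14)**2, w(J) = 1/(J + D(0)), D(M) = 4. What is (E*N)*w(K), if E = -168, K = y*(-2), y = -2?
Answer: -4116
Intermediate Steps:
K = 4 (K = -2*(-2) = 4)
w(J) = 1/(4 + J) (w(J) = 1/(J + 4) = 1/(4 + J))
N = 196
(E*N)*w(K) = (-168*196)/(4 + 4) = -32928/8 = -32928*1/8 = -4116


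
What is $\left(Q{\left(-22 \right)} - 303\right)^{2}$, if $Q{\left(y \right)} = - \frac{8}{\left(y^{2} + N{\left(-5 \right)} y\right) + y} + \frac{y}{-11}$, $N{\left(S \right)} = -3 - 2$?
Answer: $\frac{1852872025}{20449} \approx 90609.0$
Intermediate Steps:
$N{\left(S \right)} = -5$
$Q{\left(y \right)} = - \frac{8}{y^{2} - 4 y} - \frac{y}{11}$ ($Q{\left(y \right)} = - \frac{8}{\left(y^{2} - 5 y\right) + y} + \frac{y}{-11} = - \frac{8}{y^{2} - 4 y} + y \left(- \frac{1}{11}\right) = - \frac{8}{y^{2} - 4 y} - \frac{y}{11}$)
$\left(Q{\left(-22 \right)} - 303\right)^{2} = \left(\frac{-88 - \left(-22\right)^{3} + 4 \left(-22\right)^{2}}{11 \left(-22\right) \left(-4 - 22\right)} - 303\right)^{2} = \left(\frac{1}{11} \left(- \frac{1}{22}\right) \frac{1}{-26} \left(-88 - -10648 + 4 \cdot 484\right) - 303\right)^{2} = \left(\frac{1}{11} \left(- \frac{1}{22}\right) \left(- \frac{1}{26}\right) \left(-88 + 10648 + 1936\right) - 303\right)^{2} = \left(\frac{1}{11} \left(- \frac{1}{22}\right) \left(- \frac{1}{26}\right) 12496 - 303\right)^{2} = \left(\frac{284}{143} - 303\right)^{2} = \left(- \frac{43045}{143}\right)^{2} = \frac{1852872025}{20449}$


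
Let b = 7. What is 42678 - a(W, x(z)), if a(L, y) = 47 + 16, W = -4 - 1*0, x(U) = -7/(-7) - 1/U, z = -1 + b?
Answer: 42615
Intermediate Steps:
z = 6 (z = -1 + 7 = 6)
x(U) = 1 - 1/U (x(U) = -7*(-⅐) - 1/U = 1 - 1/U)
W = -4 (W = -4 + 0 = -4)
a(L, y) = 63
42678 - a(W, x(z)) = 42678 - 1*63 = 42678 - 63 = 42615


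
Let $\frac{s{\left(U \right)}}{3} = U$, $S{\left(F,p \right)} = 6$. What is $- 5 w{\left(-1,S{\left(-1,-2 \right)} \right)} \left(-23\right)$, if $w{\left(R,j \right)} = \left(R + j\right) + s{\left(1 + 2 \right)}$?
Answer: $1610$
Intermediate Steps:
$s{\left(U \right)} = 3 U$
$w{\left(R,j \right)} = 9 + R + j$ ($w{\left(R,j \right)} = \left(R + j\right) + 3 \left(1 + 2\right) = \left(R + j\right) + 3 \cdot 3 = \left(R + j\right) + 9 = 9 + R + j$)
$- 5 w{\left(-1,S{\left(-1,-2 \right)} \right)} \left(-23\right) = - 5 \left(9 - 1 + 6\right) \left(-23\right) = \left(-5\right) 14 \left(-23\right) = \left(-70\right) \left(-23\right) = 1610$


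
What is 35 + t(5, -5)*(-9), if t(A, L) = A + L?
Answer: 35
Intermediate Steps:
35 + t(5, -5)*(-9) = 35 + (5 - 5)*(-9) = 35 + 0*(-9) = 35 + 0 = 35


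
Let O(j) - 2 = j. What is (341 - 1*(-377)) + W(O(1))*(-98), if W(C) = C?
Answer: 424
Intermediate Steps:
O(j) = 2 + j
(341 - 1*(-377)) + W(O(1))*(-98) = (341 - 1*(-377)) + (2 + 1)*(-98) = (341 + 377) + 3*(-98) = 718 - 294 = 424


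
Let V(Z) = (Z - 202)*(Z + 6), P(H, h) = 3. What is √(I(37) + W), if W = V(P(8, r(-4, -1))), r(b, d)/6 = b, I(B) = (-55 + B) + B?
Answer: 2*I*√443 ≈ 42.095*I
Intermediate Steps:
I(B) = -55 + 2*B
r(b, d) = 6*b
V(Z) = (-202 + Z)*(6 + Z)
W = -1791 (W = -1212 + 3² - 196*3 = -1212 + 9 - 588 = -1791)
√(I(37) + W) = √((-55 + 2*37) - 1791) = √((-55 + 74) - 1791) = √(19 - 1791) = √(-1772) = 2*I*√443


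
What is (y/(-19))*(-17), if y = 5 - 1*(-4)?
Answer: 153/19 ≈ 8.0526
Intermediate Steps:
y = 9 (y = 5 + 4 = 9)
(y/(-19))*(-17) = (9/(-19))*(-17) = (9*(-1/19))*(-17) = -9/19*(-17) = 153/19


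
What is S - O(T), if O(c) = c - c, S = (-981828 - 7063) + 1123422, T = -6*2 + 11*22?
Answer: 134531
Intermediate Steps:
T = 230 (T = -12 + 242 = 230)
S = 134531 (S = -988891 + 1123422 = 134531)
O(c) = 0
S - O(T) = 134531 - 1*0 = 134531 + 0 = 134531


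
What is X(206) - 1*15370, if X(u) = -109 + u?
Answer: -15273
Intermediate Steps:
X(206) - 1*15370 = (-109 + 206) - 1*15370 = 97 - 15370 = -15273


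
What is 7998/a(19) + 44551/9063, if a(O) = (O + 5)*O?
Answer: 814045/36252 ≈ 22.455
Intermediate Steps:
a(O) = O*(5 + O) (a(O) = (5 + O)*O = O*(5 + O))
7998/a(19) + 44551/9063 = 7998/((19*(5 + 19))) + 44551/9063 = 7998/((19*24)) + 44551*(1/9063) = 7998/456 + 44551/9063 = 7998*(1/456) + 44551/9063 = 1333/76 + 44551/9063 = 814045/36252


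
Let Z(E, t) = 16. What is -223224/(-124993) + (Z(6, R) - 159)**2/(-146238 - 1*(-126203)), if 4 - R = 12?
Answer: 1916310983/2504234755 ≈ 0.76523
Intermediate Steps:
R = -8 (R = 4 - 1*12 = 4 - 12 = -8)
-223224/(-124993) + (Z(6, R) - 159)**2/(-146238 - 1*(-126203)) = -223224/(-124993) + (16 - 159)**2/(-146238 - 1*(-126203)) = -223224*(-1/124993) + (-143)**2/(-146238 + 126203) = 223224/124993 + 20449/(-20035) = 223224/124993 + 20449*(-1/20035) = 223224/124993 - 20449/20035 = 1916310983/2504234755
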